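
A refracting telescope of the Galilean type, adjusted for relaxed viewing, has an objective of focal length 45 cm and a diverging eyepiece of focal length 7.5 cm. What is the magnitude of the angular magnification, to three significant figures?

|M| = f_obj/|f_eye| = 45/7.5 = 6.000.

6.00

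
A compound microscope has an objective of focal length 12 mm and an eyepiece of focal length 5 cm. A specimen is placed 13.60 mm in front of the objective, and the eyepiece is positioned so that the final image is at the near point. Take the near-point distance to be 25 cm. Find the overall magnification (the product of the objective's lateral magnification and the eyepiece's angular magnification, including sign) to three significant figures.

-45.0

Convert to cm: f_obj = 12 mm = 1.2 cm; d_o = 13.60 mm = 1.36 cm.
Objective: 1/d_i = 1/f_obj - 1/d_o = 1/1.2 - 1/1.36 = 0.09804 cm^-1, so d_i = 10.200 cm.
m_obj = -d_i/d_o = -10.200/1.36 = -7.500.
Eyepiece angular magnification (image at near point): M_eye = 1 + D/f_e = 1 + 25/5 = 6.000.
Overall M = m_obj x M_eye = (-7.500)(6.000) = -45.00.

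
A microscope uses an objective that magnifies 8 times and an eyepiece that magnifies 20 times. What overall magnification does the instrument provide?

The overall magnification of a compound microscope is the product of the objective and eyepiece magnifications:
M = M_obj x M_eye = 8 x 20 = 160.

160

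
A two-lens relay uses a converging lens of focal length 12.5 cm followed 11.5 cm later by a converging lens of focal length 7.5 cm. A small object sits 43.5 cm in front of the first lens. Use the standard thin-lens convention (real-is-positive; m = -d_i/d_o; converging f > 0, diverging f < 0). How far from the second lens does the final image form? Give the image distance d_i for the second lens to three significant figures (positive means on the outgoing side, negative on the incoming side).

3.35 cm

First lens: d_i1 = 1/(1/12.5 - 1/43.5) = 17.540 cm.
Since 17.540 cm > 11.5 cm, the first image lies past the second lens and serves as a virtual object: d_o2 = L - d_i1 = -6.040 cm.
Second lens: d_i2 = 1/(1/7.5 - 1/(-6.040)) = 3.346 cm.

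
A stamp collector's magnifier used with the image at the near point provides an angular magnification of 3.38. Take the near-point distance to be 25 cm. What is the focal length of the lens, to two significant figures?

11 cm

For the image at the near point, M = 1 + D/f.
f = D/(M - 1) = 25/(3.38 - 1) = 10.504 cm.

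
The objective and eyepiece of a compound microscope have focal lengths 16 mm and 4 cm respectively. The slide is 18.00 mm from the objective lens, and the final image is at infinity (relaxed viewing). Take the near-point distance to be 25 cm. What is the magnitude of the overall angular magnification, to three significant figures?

50.0

Convert to cm: f_obj = 16 mm = 1.6 cm; d_o = 18.00 mm = 1.80 cm.
Objective: 1/d_i = 1/f_obj - 1/d_o = 1/1.6 - 1/1.80 = 0.06944 cm^-1, so d_i = 14.400 cm.
m_obj = -d_i/d_o = -14.400/1.80 = -8.000.
Eyepiece angular magnification (image at infinity): M_eye = D/f_e = 25/4 = 6.250.
Overall M = m_obj x M_eye = (-8.000)(6.250) = -50.00.
|M| = 50.00.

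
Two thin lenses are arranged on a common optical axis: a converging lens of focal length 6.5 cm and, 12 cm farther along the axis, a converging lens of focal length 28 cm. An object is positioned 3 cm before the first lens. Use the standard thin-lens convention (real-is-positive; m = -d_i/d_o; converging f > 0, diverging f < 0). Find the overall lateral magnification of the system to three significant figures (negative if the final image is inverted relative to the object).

4.99

Applying the thin-lens equation to the first lens, 1/6.5 = 1/3 + 1/d_i1, which gives d_i1 = -5.571 cm.
Its lateral magnification is m_1 = -d_i1/d_o1 = -(-5.571)/3 = 1.8571.
The intermediate image is virtual, 5.571 cm to the left of lens 1, so d_o2 = L - d_i1 = 12 - (-5.571) = 17.571 cm.
Applying the thin-lens equation again with f_2 = 28 cm and d_o2 = 17.571 cm gives d_i2 = -47.178 cm.
m_2 = -(-47.178)/(17.571) = 2.6849.
The system's lateral magnification is m_1 m_2 = (1.8571)(2.6849) = 4.9863.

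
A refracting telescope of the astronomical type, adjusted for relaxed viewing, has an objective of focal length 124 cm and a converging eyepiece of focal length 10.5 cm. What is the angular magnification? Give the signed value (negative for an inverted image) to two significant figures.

M = -f_obj/f_eye = -124/(10.5) = -11.810.

-12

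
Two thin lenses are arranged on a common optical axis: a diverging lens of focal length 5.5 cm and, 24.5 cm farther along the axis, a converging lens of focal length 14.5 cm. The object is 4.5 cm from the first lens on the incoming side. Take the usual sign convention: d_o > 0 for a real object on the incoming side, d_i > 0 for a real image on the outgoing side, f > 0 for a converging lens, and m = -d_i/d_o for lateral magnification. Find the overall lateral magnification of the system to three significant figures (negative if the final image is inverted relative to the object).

-0.639

Applying the thin-lens equation to the first lens, 1/(-5.5) = 1/4.5 + 1/d_i1, which gives d_i1 = -2.475 cm.
Its lateral magnification is m_1 = -d_i1/d_o1 = -(-2.475)/4.5 = 0.5500.
With d_i1 < 0 the first image is virtual and lies on the object side; the object distance for lens 2 is d_o2 = 24.5 - (-2.475) = 26.975 cm.
Applying the thin-lens equation again with f_2 = 14.5 cm and d_o2 = 26.975 cm gives d_i2 = 31.354 cm.
m_2 = -(31.354)/(26.975) = -1.1623.
The system's lateral magnification is m_1 m_2 = (0.5500)(-1.1623) = -0.6393.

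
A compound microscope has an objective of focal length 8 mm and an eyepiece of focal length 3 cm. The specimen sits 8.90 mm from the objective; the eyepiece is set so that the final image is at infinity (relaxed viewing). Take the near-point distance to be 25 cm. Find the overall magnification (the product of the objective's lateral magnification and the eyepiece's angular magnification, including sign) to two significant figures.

-74

Convert to cm: f_obj = 8 mm = 0.8 cm; d_o = 8.90 mm = 0.89 cm.
Objective: 1/d_i = 1/f_obj - 1/d_o = 1/0.8 - 1/0.89 = 0.12640 cm^-1, so d_i = 7.911 cm.
m_obj = -d_i/d_o = -7.911/0.89 = -8.889.
Eyepiece angular magnification (image at infinity): M_eye = D/f_e = 25/3 = 8.333.
Overall M = m_obj x M_eye = (-8.889)(8.333) = -74.07.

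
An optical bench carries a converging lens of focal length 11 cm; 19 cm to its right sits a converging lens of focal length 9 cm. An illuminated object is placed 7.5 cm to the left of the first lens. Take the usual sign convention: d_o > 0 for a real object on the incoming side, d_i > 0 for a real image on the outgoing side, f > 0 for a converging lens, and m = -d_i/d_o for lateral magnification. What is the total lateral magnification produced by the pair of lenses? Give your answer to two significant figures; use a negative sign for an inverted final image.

-0.84

Applying the thin-lens equation to the first lens, 1/11 = 1/7.5 + 1/d_i1, which gives d_i1 = -23.571 cm.
Its lateral magnification is m_1 = -d_i1/d_o1 = -(-23.571)/7.5 = 3.1429.
The intermediate image is virtual, 23.571 cm to the left of lens 1, so d_o2 = L - d_i1 = 19 - (-23.571) = 42.571 cm.
Applying the thin-lens equation again with f_2 = 9 cm and d_o2 = 42.571 cm gives d_i2 = 11.413 cm.
m_2 = -(11.413)/(42.571) = -0.2681.
Total m = m_1 x m_2 = (3.1429)(-0.2681) = -0.8426.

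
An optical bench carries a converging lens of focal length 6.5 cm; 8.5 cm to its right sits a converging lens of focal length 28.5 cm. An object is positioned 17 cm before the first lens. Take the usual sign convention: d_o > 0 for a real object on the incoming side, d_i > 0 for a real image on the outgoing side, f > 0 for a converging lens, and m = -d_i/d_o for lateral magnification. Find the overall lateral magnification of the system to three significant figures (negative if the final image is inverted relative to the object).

Applying the thin-lens equation to the first lens, 1/6.5 = 1/17 + 1/d_i1, which gives d_i1 = 10.524 cm.
Its lateral magnification is m_1 = -d_i1/d_o1 = -(10.524)/17 = -0.6190.
Since 10.524 cm > 8.5 cm, the first image lies past the second lens and serves as a virtual object: d_o2 = L - d_i1 = -2.024 cm.
Applying the thin-lens equation again with f_2 = 28.5 cm and d_o2 = -2.024 cm gives d_i2 = 1.890 cm.
m_2 = -(1.890)/(-2.024) = 0.9337.
Total m = m_1 x m_2 = (-0.6190)(0.9337) = -0.5780.

-0.578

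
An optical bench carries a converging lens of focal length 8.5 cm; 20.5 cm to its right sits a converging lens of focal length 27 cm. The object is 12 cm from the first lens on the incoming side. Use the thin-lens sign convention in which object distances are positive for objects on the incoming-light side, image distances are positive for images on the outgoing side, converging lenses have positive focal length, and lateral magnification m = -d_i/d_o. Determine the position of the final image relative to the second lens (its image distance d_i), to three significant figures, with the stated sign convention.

6.55 cm

Lens 1: 1/d_i1 = 1/f_1 - 1/d_o1 = 1/8.5 - 1/12 = 0.03431 cm^-1, so d_i1 = 29.143 cm.
This image would form 29.143 cm past lens 1, i.e. 8.643 cm beyond lens 2, so it is a virtual object for lens 2: d_o2 = 20.5 - 29.143 = -8.643 cm.
Lens 2: 1/d_i2 = 1/f_2 - 1/d_o2 = 1/27 - 1/(-8.643) = 0.15274 cm^-1, so d_i2 = 6.547 cm.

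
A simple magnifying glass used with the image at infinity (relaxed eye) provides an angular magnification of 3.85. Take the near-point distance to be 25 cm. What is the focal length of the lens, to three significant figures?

For the image at infinity, M = D/f.
f = D/M = 25/3.85 = 6.494 cm.

6.49 cm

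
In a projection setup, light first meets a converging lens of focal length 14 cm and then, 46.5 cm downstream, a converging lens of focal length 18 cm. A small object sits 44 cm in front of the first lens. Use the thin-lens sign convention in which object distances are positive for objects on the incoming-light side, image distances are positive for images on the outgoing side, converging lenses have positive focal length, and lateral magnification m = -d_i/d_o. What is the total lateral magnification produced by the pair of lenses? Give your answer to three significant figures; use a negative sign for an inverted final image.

Lens 1: 1/d_i1 = 1/f_1 - 1/d_o1 = 1/14 - 1/44 = 0.04870 cm^-1, so d_i1 = 20.533 cm.
m_1 = -(20.533)/44 = -0.4667.
Object distance for lens 2: d_o2 = 46.5 - 20.533 = 25.967 cm.
Lens 2: 1/d_i2 = 1/f_2 - 1/d_o2 = 1/18 - 1/(25.967) = 0.01704 cm^-1, so d_i2 = 58.669 cm.
m_2 = -(58.669)/(25.967) = -2.2594.
Overall magnification: m = m_1 m_2 = 1.0544.

1.05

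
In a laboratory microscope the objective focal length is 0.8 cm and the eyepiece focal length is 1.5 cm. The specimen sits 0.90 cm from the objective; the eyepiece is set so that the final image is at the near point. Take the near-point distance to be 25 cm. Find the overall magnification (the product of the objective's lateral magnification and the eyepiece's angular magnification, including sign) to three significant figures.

-141

Objective: 1/d_i = 1/f_obj - 1/d_o = 1/0.8 - 1/0.90 = 0.13889 cm^-1, so d_i = 7.200 cm.
m_obj = -d_i/d_o = -7.200/0.90 = -8.000.
Eyepiece angular magnification (image at near point): M_eye = 1 + D/f_e = 1 + 25/1.5 = 17.667.
Overall M = m_obj x M_eye = (-8.000)(17.667) = -141.33.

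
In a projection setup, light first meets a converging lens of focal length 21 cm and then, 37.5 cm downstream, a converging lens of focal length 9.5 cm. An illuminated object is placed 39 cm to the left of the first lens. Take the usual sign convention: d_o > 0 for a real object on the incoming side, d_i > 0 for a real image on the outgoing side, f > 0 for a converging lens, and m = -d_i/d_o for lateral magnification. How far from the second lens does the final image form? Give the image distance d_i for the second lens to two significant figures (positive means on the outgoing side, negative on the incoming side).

First lens: d_i1 = 1/(1/21 - 1/39) = 45.500 cm.
Since 45.500 cm > 37.5 cm, the first image lies past the second lens and serves as a virtual object: d_o2 = L - d_i1 = -8.000 cm.
Second lens: d_i2 = 1/(1/9.5 - 1/(-8.000)) = 4.343 cm.

4.3 cm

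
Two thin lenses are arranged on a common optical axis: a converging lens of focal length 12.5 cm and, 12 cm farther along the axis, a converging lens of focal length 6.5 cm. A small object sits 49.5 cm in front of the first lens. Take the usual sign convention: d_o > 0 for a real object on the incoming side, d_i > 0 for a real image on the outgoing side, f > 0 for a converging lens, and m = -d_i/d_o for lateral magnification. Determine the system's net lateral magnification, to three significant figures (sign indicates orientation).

Applying the thin-lens equation to the first lens, 1/12.5 = 1/49.5 + 1/d_i1, which gives d_i1 = 16.723 cm.
Its lateral magnification is m_1 = -d_i1/d_o1 = -(16.723)/49.5 = -0.3378.
Since 16.723 cm > 12 cm, the first image lies past the second lens and serves as a virtual object: d_o2 = L - d_i1 = -4.723 cm.
Applying the thin-lens equation again with f_2 = 6.5 cm and d_o2 = -4.723 cm gives d_i2 = 2.735 cm.
m_2 = -(2.735)/(-4.723) = 0.5792.
Overall magnification: m = m_1 m_2 = -0.1957.

-0.196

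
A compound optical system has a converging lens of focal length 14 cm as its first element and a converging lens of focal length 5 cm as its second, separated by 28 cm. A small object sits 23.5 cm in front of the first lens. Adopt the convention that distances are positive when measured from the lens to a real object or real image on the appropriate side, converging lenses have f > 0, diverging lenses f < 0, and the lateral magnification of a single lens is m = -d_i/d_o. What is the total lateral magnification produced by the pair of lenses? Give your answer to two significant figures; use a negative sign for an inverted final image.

-0.63

Applying the thin-lens equation to the first lens, 1/14 = 1/23.5 + 1/d_i1, which gives d_i1 = 34.632 cm.
Its lateral magnification is m_1 = -d_i1/d_o1 = -(34.632)/23.5 = -1.4737.
This image would form 34.632 cm past lens 1, i.e. 6.632 cm beyond lens 2, so it is a virtual object for lens 2: d_o2 = 28 - 34.632 = -6.632 cm.
Applying the thin-lens equation again with f_2 = 5 cm and d_o2 = -6.632 cm gives d_i2 = 2.851 cm.
m_2 = -(2.851)/(-6.632) = 0.4299.
The system's lateral magnification is m_1 m_2 = (-1.4737)(0.4299) = -0.6335.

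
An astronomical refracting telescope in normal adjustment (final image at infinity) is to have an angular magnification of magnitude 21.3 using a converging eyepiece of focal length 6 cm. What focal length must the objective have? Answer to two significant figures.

|M| = f_obj/|f_eye|, so f_obj = |M| x |f_eye| = 21.3 x 6 = 127.800 cm.

130 cm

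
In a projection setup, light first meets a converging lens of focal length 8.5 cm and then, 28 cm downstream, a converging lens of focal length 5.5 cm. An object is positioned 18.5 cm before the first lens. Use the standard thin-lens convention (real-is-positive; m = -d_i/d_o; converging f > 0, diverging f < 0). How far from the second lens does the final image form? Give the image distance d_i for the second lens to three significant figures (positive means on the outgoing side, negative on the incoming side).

9.96 cm

First lens: d_i1 = 1/(1/8.5 - 1/18.5) = 15.725 cm.
Object distance for lens 2: d_o2 = 28 - 15.725 = 12.275 cm.
Second lens: d_i2 = 1/(1/5.5 - 1/(12.275)) = 9.965 cm.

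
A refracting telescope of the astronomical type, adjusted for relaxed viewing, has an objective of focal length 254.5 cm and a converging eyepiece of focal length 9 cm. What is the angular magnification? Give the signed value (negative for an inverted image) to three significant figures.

M = -f_obj/f_eye = -254.5/(9) = -28.278.

-28.3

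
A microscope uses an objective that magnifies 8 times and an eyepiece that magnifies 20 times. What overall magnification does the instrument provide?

160

The overall magnification of a compound microscope is the product of the objective and eyepiece magnifications:
M = M_obj x M_eye = 8 x 20 = 160.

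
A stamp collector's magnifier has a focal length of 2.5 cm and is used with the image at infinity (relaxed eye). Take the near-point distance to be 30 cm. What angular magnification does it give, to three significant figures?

M = D/f = 30/2.5 = 12.000.

12.0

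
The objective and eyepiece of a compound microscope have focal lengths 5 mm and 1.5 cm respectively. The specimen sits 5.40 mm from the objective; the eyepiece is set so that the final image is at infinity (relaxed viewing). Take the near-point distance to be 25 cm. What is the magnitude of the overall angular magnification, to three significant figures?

Convert to cm: f_obj = 5 mm = 0.5 cm; d_o = 5.40 mm = 0.54 cm.
Objective: 1/d_i = 1/f_obj - 1/d_o = 1/0.5 - 1/0.54 = 0.14815 cm^-1, so d_i = 6.750 cm.
m_obj = -d_i/d_o = -6.750/0.54 = -12.500.
Eyepiece angular magnification (image at infinity): M_eye = D/f_e = 25/1.5 = 16.667.
Overall M = m_obj x M_eye = (-12.500)(16.667) = -208.33.
|M| = 208.33.

208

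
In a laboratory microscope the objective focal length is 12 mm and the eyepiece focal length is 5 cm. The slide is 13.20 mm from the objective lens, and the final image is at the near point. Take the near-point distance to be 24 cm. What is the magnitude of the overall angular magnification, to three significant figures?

58.0

Convert to cm: f_obj = 12 mm = 1.2 cm; d_o = 13.20 mm = 1.32 cm.
Objective: 1/d_i = 1/f_obj - 1/d_o = 1/1.2 - 1/1.32 = 0.07576 cm^-1, so d_i = 13.200 cm.
m_obj = -d_i/d_o = -13.200/1.32 = -10.000.
Eyepiece angular magnification (image at near point): M_eye = 1 + D/f_e = 1 + 24/5 = 5.800.
Overall M = m_obj x M_eye = (-10.000)(5.800) = -58.00.
|M| = 58.00.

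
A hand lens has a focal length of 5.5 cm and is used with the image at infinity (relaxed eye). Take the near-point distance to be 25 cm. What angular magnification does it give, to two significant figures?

M = D/f = 25/5.5 = 4.545.

4.5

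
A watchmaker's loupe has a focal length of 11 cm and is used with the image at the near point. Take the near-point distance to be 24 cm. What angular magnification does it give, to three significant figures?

M = 1 + D/f = 1 + 24/11 = 3.182.

3.18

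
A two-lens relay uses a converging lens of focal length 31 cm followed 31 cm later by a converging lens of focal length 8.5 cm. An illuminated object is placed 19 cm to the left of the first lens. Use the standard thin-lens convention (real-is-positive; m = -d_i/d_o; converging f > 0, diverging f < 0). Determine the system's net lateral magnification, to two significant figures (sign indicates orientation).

Applying the thin-lens equation to the first lens, 1/31 = 1/19 + 1/d_i1, which gives d_i1 = -49.083 cm.
Its lateral magnification is m_1 = -d_i1/d_o1 = -(-49.083)/19 = 2.5833.
The intermediate image is virtual, 49.083 cm to the left of lens 1, so d_o2 = L - d_i1 = 31 - (-49.083) = 80.083 cm.
Applying the thin-lens equation again with f_2 = 8.5 cm and d_o2 = 80.083 cm gives d_i2 = 9.509 cm.
m_2 = -(9.509)/(80.083) = -0.1187.
The system's lateral magnification is m_1 m_2 = (2.5833)(-0.1187) = -0.3068.

-0.31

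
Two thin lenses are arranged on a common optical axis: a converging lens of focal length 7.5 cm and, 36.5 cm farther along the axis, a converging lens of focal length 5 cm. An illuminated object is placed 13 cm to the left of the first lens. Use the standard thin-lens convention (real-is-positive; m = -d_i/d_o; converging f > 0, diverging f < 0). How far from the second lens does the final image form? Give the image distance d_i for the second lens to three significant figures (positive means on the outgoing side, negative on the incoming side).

Applying the thin-lens equation to the first lens, 1/7.5 = 1/13 + 1/d_i1, which gives d_i1 = 17.727 cm.
Object distance for lens 2: d_o2 = 36.5 - 17.727 = 18.773 cm.
Applying the thin-lens equation again with f_2 = 5 cm and d_o2 = 18.773 cm gives d_i2 = 6.815 cm.

6.82 cm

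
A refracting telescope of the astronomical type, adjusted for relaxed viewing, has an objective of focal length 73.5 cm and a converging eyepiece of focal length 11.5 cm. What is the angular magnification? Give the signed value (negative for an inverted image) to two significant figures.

-6.4

M = -f_obj/f_eye = -73.5/(11.5) = -6.391.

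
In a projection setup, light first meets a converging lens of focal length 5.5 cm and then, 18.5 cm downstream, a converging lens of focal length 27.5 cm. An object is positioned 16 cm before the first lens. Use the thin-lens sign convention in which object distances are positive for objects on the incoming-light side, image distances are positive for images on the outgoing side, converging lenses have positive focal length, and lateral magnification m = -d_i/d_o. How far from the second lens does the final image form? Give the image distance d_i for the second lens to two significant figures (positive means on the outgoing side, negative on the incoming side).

First lens: d_i1 = 1/(1/5.5 - 1/16) = 8.381 cm.
The intermediate image is 8.381 cm to the right of lens 1, so d_o2 = L - d_i1 = 18.5 - 8.381 = 10.119 cm.
Second lens: d_i2 = 1/(1/27.5 - 1/(10.119)) = -16.010 cm.

-16 cm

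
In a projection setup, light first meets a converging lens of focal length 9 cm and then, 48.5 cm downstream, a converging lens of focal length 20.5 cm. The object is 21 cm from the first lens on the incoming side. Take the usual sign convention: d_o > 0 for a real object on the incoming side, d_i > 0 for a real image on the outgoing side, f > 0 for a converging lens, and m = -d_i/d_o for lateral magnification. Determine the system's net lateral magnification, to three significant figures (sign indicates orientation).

Lens 1: 1/d_i1 = 1/f_1 - 1/d_o1 = 1/9 - 1/21 = 0.06349 cm^-1, so d_i1 = 15.750 cm.
m_1 = -(15.750)/21 = -0.7500.
Object distance for lens 2: d_o2 = 48.5 - 15.750 = 32.750 cm.
Lens 2: 1/d_i2 = 1/f_2 - 1/d_o2 = 1/20.5 - 1/(32.750) = 0.01825 cm^-1, so d_i2 = 54.806 cm.
m_2 = -(54.806)/(32.750) = -1.6735.
Total m = m_1 x m_2 = (-0.7500)(-1.6735) = 1.2551.

1.26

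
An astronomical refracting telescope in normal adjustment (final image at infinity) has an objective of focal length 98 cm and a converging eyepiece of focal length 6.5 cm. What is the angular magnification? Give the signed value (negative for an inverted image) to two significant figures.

M = -f_obj/f_eye = -98/(6.5) = -15.077.

-15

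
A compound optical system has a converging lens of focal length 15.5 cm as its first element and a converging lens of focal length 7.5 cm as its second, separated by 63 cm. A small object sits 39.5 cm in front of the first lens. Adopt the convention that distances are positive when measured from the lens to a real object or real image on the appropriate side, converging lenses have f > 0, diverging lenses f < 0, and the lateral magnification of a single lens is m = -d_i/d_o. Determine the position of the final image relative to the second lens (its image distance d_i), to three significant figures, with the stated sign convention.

9.38 cm

First lens: d_i1 = 1/(1/15.5 - 1/39.5) = 25.510 cm.
Object distance for lens 2: d_o2 = 63 - 25.510 = 37.490 cm.
Second lens: d_i2 = 1/(1/7.5 - 1/(37.490)) = 9.376 cm.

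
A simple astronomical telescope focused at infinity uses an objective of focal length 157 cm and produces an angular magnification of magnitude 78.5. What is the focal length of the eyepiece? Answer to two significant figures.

|M| = f_obj/f_eye, so f_eye = f_obj/|M| = 157/78.5 = 2.000 cm.

2.0 cm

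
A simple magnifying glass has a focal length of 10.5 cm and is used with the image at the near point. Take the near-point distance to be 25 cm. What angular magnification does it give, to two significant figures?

M = 1 + D/f = 1 + 25/10.5 = 3.381.

3.4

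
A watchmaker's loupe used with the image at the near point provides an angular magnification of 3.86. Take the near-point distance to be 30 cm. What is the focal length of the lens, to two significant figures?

For the image at the near point, M = 1 + D/f.
f = D/(M - 1) = 30/(3.86 - 1) = 10.490 cm.

10 cm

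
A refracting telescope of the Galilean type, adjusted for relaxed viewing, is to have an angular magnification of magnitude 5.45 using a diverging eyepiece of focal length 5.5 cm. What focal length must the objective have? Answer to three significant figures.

|M| = f_obj/|f_eye|, so f_obj = |M| x |f_eye| = 5.45 x 5.5 = 29.975 cm.

30.0 cm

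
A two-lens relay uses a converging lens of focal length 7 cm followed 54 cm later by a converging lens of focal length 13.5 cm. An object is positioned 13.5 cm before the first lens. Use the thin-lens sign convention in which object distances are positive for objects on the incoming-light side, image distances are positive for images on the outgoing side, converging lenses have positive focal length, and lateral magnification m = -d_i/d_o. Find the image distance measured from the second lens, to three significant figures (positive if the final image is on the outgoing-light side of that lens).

First lens: d_i1 = 1/(1/7 - 1/13.5) = 14.538 cm.
The intermediate image is 14.538 cm to the right of lens 1, so d_o2 = L - d_i1 = 54 - 14.538 = 39.462 cm.
Second lens: d_i2 = 1/(1/13.5 - 1/(39.462)) = 20.520 cm.

20.5 cm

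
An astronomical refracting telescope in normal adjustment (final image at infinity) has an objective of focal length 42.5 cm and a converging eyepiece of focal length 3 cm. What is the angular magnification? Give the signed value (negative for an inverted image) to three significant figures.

M = -f_obj/f_eye = -42.5/(3) = -14.167.

-14.2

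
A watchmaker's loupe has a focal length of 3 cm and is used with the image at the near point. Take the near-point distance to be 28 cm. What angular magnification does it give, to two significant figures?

M = 1 + D/f = 1 + 28/3 = 10.333.

10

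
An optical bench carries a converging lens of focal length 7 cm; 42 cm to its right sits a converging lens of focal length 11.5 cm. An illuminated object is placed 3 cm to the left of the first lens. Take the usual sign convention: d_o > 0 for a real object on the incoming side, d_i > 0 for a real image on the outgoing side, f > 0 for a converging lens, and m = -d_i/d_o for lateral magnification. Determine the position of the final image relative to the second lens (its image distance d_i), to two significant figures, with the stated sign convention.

15 cm

Applying the thin-lens equation to the first lens, 1/7 = 1/3 + 1/d_i1, which gives d_i1 = -5.250 cm.
The intermediate image is virtual, 5.250 cm to the left of lens 1, so d_o2 = L - d_i1 = 42 - (-5.250) = 47.250 cm.
Applying the thin-lens equation again with f_2 = 11.5 cm and d_o2 = 47.250 cm gives d_i2 = 15.199 cm.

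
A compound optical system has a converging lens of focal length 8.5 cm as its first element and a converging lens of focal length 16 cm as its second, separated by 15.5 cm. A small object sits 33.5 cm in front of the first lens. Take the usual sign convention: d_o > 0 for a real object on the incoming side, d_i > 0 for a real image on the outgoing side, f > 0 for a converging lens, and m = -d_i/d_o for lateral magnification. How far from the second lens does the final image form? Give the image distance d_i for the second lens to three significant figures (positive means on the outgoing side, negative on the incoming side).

-5.53 cm

First lens: d_i1 = 1/(1/8.5 - 1/33.5) = 11.390 cm.
Object distance for lens 2: d_o2 = 15.5 - 11.390 = 4.110 cm.
Second lens: d_i2 = 1/(1/16 - 1/(4.110)) = -5.531 cm.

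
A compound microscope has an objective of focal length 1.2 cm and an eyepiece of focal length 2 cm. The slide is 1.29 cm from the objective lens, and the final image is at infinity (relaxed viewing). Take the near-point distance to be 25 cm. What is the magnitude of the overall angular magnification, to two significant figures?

Objective: 1/d_i = 1/f_obj - 1/d_o = 1/1.2 - 1/1.29 = 0.05814 cm^-1, so d_i = 17.200 cm.
m_obj = -d_i/d_o = -17.200/1.29 = -13.333.
Eyepiece angular magnification (image at infinity): M_eye = D/f_e = 25/2 = 12.500.
Overall M = m_obj x M_eye = (-13.333)(12.500) = -166.67.
|M| = 166.67.

170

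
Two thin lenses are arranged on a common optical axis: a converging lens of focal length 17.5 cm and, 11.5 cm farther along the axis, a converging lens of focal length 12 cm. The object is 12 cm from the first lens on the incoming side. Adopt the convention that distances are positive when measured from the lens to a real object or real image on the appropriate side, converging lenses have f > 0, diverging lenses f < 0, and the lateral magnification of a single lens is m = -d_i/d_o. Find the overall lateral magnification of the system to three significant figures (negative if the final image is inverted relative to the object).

-1.01

Applying the thin-lens equation to the first lens, 1/17.5 = 1/12 + 1/d_i1, which gives d_i1 = -38.182 cm.
Its lateral magnification is m_1 = -d_i1/d_o1 = -(-38.182)/12 = 3.1818.
The intermediate image is virtual, 38.182 cm to the left of lens 1, so d_o2 = L - d_i1 = 11.5 - (-38.182) = 49.682 cm.
Applying the thin-lens equation again with f_2 = 12 cm and d_o2 = 49.682 cm gives d_i2 = 15.821 cm.
m_2 = -(15.821)/(49.682) = -0.3185.
Total m = m_1 x m_2 = (3.1818)(-0.3185) = -1.0133.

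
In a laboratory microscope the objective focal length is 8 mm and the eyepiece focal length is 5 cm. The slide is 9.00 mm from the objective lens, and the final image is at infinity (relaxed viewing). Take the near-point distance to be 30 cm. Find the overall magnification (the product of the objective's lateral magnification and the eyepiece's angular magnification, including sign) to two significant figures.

Convert to cm: f_obj = 8 mm = 0.8 cm; d_o = 9.00 mm = 0.90 cm.
Objective: 1/d_i = 1/f_obj - 1/d_o = 1/0.8 - 1/0.90 = 0.13889 cm^-1, so d_i = 7.200 cm.
m_obj = -d_i/d_o = -7.200/0.90 = -8.000.
Eyepiece angular magnification (image at infinity): M_eye = D/f_e = 30/5 = 6.000.
Overall M = m_obj x M_eye = (-8.000)(6.000) = -48.00.

-48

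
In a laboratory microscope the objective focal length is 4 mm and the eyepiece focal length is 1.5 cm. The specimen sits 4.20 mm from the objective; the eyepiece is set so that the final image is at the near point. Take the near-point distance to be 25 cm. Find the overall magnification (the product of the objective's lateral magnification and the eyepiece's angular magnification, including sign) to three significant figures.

-353

Convert to cm: f_obj = 4 mm = 0.4 cm; d_o = 4.20 mm = 0.42 cm.
Objective: 1/d_i = 1/f_obj - 1/d_o = 1/0.4 - 1/0.42 = 0.11905 cm^-1, so d_i = 8.400 cm.
m_obj = -d_i/d_o = -8.400/0.42 = -20.000.
Eyepiece angular magnification (image at near point): M_eye = 1 + D/f_e = 1 + 25/1.5 = 17.667.
Overall M = m_obj x M_eye = (-20.000)(17.667) = -353.33.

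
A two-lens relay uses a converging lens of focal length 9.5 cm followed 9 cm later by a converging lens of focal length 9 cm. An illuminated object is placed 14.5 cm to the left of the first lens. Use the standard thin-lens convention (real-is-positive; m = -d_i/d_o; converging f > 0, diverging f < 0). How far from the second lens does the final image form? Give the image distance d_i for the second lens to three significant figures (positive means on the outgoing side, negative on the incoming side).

6.06 cm

Applying the thin-lens equation to the first lens, 1/9.5 = 1/14.5 + 1/d_i1, which gives d_i1 = 27.550 cm.
Since 27.550 cm > 9 cm, the first image lies past the second lens and serves as a virtual object: d_o2 = L - d_i1 = -18.550 cm.
Applying the thin-lens equation again with f_2 = 9 cm and d_o2 = -18.550 cm gives d_i2 = 6.060 cm.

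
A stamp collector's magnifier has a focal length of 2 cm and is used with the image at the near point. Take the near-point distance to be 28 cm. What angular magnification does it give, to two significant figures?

15

M = 1 + D/f = 1 + 28/2 = 15.000.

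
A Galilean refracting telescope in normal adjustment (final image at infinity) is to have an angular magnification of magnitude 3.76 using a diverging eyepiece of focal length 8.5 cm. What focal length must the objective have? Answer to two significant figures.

32 cm

|M| = f_obj/|f_eye|, so f_obj = |M| x |f_eye| = 3.76 x 8.5 = 31.960 cm.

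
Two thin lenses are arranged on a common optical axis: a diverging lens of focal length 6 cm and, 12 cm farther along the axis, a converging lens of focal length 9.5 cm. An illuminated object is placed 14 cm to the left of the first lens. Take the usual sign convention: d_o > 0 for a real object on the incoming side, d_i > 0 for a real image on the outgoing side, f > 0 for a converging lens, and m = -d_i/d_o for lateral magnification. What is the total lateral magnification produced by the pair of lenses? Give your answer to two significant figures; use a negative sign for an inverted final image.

-0.43

Lens 1: 1/d_i1 = 1/f_1 - 1/d_o1 = 1/(-6) - 1/14 = -0.23810 cm^-1, so d_i1 = -4.200 cm.
m_1 = -(-4.200)/14 = 0.3000.
The intermediate image is virtual, 4.200 cm to the left of lens 1, so d_o2 = L - d_i1 = 12 - (-4.200) = 16.200 cm.
Lens 2: 1/d_i2 = 1/f_2 - 1/d_o2 = 1/9.5 - 1/(16.200) = 0.04353 cm^-1, so d_i2 = 22.970 cm.
m_2 = -(22.970)/(16.200) = -1.4179.
Overall magnification: m = m_1 m_2 = -0.4254.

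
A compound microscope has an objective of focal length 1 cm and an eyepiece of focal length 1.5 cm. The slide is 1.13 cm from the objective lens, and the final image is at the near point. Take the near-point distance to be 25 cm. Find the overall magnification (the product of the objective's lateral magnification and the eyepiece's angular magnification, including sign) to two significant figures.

-140

Objective: 1/d_i = 1/f_obj - 1/d_o = 1/1 - 1/1.13 = 0.11504 cm^-1, so d_i = 8.692 cm.
m_obj = -d_i/d_o = -8.692/1.13 = -7.692.
Eyepiece angular magnification (image at near point): M_eye = 1 + D/f_e = 1 + 25/1.5 = 17.667.
Overall M = m_obj x M_eye = (-7.692)(17.667) = -135.90.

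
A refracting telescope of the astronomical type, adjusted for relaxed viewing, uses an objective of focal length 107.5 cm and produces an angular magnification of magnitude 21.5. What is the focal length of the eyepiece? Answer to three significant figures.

|M| = f_obj/f_eye, so f_eye = f_obj/|M| = 107.5/21.5 = 5.000 cm.

5.00 cm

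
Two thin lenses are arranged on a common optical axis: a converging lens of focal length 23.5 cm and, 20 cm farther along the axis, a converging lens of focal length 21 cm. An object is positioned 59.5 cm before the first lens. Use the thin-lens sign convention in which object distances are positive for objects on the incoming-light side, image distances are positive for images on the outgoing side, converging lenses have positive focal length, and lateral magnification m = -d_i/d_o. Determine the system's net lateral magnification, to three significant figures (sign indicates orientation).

Applying the thin-lens equation to the first lens, 1/23.5 = 1/59.5 + 1/d_i1, which gives d_i1 = 38.840 cm.
Its lateral magnification is m_1 = -d_i1/d_o1 = -(38.840)/59.5 = -0.6528.
This image would form 38.840 cm past lens 1, i.e. 18.840 cm beyond lens 2, so it is a virtual object for lens 2: d_o2 = 20 - 38.840 = -18.840 cm.
Applying the thin-lens equation again with f_2 = 21 cm and d_o2 = -18.840 cm gives d_i2 = 9.931 cm.
m_2 = -(9.931)/(-18.840) = 0.5271.
The system's lateral magnification is m_1 m_2 = (-0.6528)(0.5271) = -0.3441.

-0.344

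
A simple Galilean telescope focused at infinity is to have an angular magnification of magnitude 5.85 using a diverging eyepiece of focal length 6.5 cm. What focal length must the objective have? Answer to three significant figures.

|M| = f_obj/|f_eye|, so f_obj = |M| x |f_eye| = 5.85 x 6.5 = 38.025 cm.

38.0 cm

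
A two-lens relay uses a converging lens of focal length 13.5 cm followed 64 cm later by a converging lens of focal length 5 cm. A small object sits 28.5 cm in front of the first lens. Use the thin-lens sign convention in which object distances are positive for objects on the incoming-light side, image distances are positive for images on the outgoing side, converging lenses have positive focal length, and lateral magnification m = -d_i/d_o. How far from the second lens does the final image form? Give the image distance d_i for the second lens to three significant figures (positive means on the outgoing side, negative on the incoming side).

Applying the thin-lens equation to the first lens, 1/13.5 = 1/28.5 + 1/d_i1, which gives d_i1 = 25.650 cm.
Object distance for lens 2: d_o2 = 64 - 25.650 = 38.350 cm.
Applying the thin-lens equation again with f_2 = 5 cm and d_o2 = 38.350 cm gives d_i2 = 5.750 cm.

5.75 cm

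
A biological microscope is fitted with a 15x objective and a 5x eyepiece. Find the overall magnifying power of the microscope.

75

The overall magnification of a compound microscope is the product of the objective and eyepiece magnifications:
M = M_obj x M_eye = 15 x 5 = 75.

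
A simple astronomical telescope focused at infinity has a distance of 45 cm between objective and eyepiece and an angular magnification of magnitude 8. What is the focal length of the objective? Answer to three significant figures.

In normal adjustment the tube length equals f_obj + f_eye and |M| = f_obj/f_eye.
So f_obj = 8 f_eye and 8 f_eye + f_eye = 45 cm, giving f_eye = 45/9 = 5.000 cm and f_obj = 40.000 cm.

40.0 cm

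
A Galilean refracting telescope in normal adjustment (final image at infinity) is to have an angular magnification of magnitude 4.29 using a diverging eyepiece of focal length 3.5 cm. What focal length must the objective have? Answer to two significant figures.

|M| = f_obj/|f_eye|, so f_obj = |M| x |f_eye| = 4.29 x 3.5 = 15.015 cm.

15 cm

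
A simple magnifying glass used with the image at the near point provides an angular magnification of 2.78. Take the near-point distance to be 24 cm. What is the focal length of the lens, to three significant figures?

For the image at the near point, M = 1 + D/f.
f = D/(M - 1) = 24/(2.78 - 1) = 13.483 cm.

13.5 cm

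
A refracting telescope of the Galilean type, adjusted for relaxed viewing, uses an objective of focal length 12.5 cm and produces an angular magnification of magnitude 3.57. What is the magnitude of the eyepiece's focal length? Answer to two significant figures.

|M| = f_obj/|f_eye|, so |f_eye| = f_obj/|M| = 12.5/3.57 = 3.501 cm.
(The eyepiece is diverging, so its signed focal length is -3.501 cm.)

3.5 cm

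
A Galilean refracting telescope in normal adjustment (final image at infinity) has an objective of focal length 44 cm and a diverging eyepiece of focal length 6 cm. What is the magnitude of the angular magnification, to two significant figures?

|M| = f_obj/|f_eye| = 44/6 = 7.333.

7.3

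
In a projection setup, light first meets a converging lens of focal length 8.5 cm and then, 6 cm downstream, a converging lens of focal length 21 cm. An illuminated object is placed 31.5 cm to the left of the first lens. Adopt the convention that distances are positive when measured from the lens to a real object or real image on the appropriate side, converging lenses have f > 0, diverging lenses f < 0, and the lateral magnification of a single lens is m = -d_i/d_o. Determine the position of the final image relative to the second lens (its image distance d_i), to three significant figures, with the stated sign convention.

First lens: d_i1 = 1/(1/8.5 - 1/31.5) = 11.641 cm.
Since 11.641 cm > 6 cm, the first image lies past the second lens and serves as a virtual object: d_o2 = L - d_i1 = -5.641 cm.
Second lens: d_i2 = 1/(1/21 - 1/(-5.641)) = 4.447 cm.

4.45 cm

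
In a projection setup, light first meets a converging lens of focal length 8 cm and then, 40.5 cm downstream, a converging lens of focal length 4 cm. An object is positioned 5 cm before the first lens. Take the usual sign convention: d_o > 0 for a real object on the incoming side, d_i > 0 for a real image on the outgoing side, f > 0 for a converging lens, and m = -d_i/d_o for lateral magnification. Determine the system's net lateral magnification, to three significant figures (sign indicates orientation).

First lens: d_i1 = 1/(1/8 - 1/5) = -13.333 cm.
m_1 = -(-13.333)/5 = 2.6667.
The intermediate image is virtual, 13.333 cm to the left of lens 1, so d_o2 = L - d_i1 = 40.5 - (-13.333) = 53.833 cm.
Second lens: d_i2 = 1/(1/4 - 1/(53.833)) = 4.321 cm.
m_2 = -(4.321)/(53.833) = -0.0803.
Overall magnification: m = m_1 m_2 = -0.2140.

-0.214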